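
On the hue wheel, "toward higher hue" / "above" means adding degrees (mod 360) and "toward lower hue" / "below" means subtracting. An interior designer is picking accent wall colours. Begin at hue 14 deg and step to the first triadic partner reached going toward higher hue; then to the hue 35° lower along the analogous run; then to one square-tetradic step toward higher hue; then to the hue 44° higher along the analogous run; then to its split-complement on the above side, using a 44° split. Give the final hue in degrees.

+120° (triadic ↑): 14 + 120 = 134°
−35° (analog 35° ↓): 134 − 35 = 99°
+90° (square ↑): 99 + 90 = 189°
+44° (analog 44° ↑): 189 + 44 = 233°
+224° (split-comp 44° ↑): 233 + 224 = 457 → 457 − 360 = 97°

97°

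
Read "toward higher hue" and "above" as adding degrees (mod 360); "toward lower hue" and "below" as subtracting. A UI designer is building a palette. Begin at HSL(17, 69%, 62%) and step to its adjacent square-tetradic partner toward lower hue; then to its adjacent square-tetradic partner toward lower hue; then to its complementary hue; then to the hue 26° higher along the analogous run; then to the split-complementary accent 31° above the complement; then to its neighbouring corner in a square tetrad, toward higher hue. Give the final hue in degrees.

−90° (square ↓): 17 − 90 = -73 → -73 + 360 = 287°
−90° (square ↓): 287 − 90 = 197°
+180° (complement): 197 + 180 = 377 → 377 − 360 = 17°
+26° (analog 26° ↑): 17 + 26 = 43°
+211° (split-comp 31° ↑): 43 + 211 = 254°
+90° (square ↑): 254 + 90 = 344°

344°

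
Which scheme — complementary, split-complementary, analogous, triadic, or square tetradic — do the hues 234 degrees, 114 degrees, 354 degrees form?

Sort the hues: 114°, 234°, 354°.
Successive gaps around the wheel: 120°, 120°, 120°.
Three hues equally spaced 120° apart form a triad.

triadic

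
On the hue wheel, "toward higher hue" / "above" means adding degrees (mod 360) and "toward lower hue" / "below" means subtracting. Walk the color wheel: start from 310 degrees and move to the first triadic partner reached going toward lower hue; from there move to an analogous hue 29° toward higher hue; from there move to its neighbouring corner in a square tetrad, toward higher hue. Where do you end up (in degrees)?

triadic ↓ −120°: 310 − 120 = 190°
analog 29° ↑ +29°: 190 + 29 = 219°
square ↑ +90°: 219 + 90 = 309°

309°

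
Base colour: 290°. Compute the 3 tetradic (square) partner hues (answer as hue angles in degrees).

20°, 110°, 200°

290 + 90 = 380 → 380 − 360 = 20°
290 + 180 = 470 → 470 − 360 = 110°
290 + 270 = 560 → 560 − 360 = 200°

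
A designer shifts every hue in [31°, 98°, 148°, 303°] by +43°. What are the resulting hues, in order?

74°, 141°, 191°, 346°

31 + 43 = 74°
98 + 43 = 141°
148 + 43 = 191°
303 + 43 = 346°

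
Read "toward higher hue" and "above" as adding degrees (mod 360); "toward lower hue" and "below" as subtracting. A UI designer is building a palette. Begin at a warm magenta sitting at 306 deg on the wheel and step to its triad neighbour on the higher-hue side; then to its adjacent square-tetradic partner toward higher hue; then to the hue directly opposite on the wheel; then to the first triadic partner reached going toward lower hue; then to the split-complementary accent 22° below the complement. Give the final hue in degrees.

14°

+120° (triadic ↑): 306 + 120 = 426 → 426 − 360 = 66°
+90° (square ↑): 66 + 90 = 156°
+180° (complement): 156 + 180 = 336°
−120° (triadic ↓): 336 − 120 = 216°
+158° (split-comp 22° ↓): 216 + 158 = 374 → 374 − 360 = 14°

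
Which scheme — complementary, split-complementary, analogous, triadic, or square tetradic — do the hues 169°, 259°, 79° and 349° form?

square tetradic

Sort the hues: 79°, 169°, 259°, 349°.
Successive gaps around the wheel: 90°, 90°, 90°, 90°.
Four hues every 90° form a square tetradic scheme.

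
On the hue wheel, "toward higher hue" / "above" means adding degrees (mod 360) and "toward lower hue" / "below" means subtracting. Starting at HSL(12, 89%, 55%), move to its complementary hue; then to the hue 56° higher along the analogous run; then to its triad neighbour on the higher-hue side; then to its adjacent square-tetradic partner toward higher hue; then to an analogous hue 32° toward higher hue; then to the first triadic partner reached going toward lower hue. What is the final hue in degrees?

12 + 180 = 192°   (complement)
192 + 56 = 248°   (analog 56° ↑)
248 + 120 = 368 → 368 − 360 = 8°   (triadic ↑)
8 + 90 = 98°   (square ↑)
98 + 32 = 130°   (analog 32° ↑)
130 − 120 = 10°   (triadic ↓)

10°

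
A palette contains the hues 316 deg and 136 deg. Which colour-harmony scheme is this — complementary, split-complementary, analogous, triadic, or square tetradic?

Sort the hues: 136°, 316°.
Successive gaps around the wheel: 180°, 180°.
Two hues 180° apart are complementary.

complementary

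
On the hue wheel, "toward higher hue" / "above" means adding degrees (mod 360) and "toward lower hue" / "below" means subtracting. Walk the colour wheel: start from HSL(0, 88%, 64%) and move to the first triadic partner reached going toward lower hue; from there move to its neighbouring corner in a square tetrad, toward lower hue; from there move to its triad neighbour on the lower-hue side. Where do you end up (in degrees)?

−120° (triadic ↓): 0 − 120 = -120 → -120 + 360 = 240°
−90° (square ↓): 240 − 90 = 150°
−120° (triadic ↓): 150 − 120 = 30°

30°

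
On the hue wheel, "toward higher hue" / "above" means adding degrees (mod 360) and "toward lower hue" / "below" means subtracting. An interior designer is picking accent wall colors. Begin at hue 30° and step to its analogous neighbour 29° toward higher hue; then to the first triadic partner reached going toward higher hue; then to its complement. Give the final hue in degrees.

analog 29° ↑ +29°: 30 + 29 = 59°
triadic ↑ +120°: 59 + 120 = 179°
complement +180°: 179 + 180 = 359°

359°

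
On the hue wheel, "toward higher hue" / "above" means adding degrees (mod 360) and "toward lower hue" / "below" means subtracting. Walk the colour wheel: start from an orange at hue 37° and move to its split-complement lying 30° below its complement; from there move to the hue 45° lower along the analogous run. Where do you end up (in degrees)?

142°

37 + 150 = 187°   (split-comp 30° ↓)
187 − 45 = 142°   (analog 45° ↓)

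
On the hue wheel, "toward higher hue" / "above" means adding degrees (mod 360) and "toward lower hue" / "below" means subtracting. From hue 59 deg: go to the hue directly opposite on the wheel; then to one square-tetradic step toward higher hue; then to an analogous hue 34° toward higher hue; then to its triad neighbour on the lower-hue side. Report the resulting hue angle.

243°

59 + 180 = 239°   (complement)
239 + 90 = 329°   (square ↑)
329 + 34 = 363 → 363 − 360 = 3°   (analog 34° ↑)
3 − 120 = -117 → -117 + 360 = 243°   (triadic ↓)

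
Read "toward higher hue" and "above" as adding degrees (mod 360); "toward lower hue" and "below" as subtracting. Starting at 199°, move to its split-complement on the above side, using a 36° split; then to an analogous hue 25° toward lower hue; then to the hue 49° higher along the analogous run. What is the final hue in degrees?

split-comp 36° ↑ +216°: 199 + 216 = 415 → 415 − 360 = 55°
analog 25° ↓ −25°: 55 − 25 = 30°
analog 49° ↑ +49°: 30 + 49 = 79°

79°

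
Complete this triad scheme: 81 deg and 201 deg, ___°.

321°

A triad places three hues 120° apart.
The full set through 81° is {81°, 201°, 321°}.
Given {81°, 201°}, the missing hue is 321°.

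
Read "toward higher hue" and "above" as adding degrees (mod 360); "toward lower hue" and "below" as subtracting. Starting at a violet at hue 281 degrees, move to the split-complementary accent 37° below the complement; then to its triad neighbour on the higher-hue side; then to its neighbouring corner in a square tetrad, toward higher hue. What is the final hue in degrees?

+143° (split-comp 37° ↓): 281 + 143 = 424 → 424 − 360 = 64°
+120° (triadic ↑): 64 + 120 = 184°
+90° (square ↑): 184 + 90 = 274°

274°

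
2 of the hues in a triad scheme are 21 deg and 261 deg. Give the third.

141°

A triad places three hues 120° apart.
The full set through 21° is {21°, 141°, 261°}.
Given {21°, 261°}, the missing hue is 141°.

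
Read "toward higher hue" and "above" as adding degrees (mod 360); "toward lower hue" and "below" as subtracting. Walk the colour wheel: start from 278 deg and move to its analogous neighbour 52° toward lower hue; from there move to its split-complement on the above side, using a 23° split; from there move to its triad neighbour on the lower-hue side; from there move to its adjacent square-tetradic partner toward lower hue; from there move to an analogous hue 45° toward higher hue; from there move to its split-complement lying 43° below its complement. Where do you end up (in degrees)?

−52° (analog 52° ↓): 278 − 52 = 226°
+203° (split-comp 23° ↑): 226 + 203 = 429 → 429 − 360 = 69°
−120° (triadic ↓): 69 − 120 = -51 → -51 + 360 = 309°
−90° (square ↓): 309 − 90 = 219°
+45° (analog 45° ↑): 219 + 45 = 264°
+137° (split-comp 43° ↓): 264 + 137 = 401 → 401 − 360 = 41°

41°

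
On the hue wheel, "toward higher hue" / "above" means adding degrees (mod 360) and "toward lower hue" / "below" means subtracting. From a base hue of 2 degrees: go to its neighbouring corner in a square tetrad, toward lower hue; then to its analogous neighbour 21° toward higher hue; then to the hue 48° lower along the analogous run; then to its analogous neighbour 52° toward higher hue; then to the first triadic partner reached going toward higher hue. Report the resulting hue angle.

57°

square ↓ −90°: 2 − 90 = -88 → -88 + 360 = 272°
analog 21° ↑ +21°: 272 + 21 = 293°
analog 48° ↓ −48°: 293 − 48 = 245°
analog 52° ↑ +52°: 245 + 52 = 297°
triadic ↑ +120°: 297 + 120 = 417 → 417 − 360 = 57°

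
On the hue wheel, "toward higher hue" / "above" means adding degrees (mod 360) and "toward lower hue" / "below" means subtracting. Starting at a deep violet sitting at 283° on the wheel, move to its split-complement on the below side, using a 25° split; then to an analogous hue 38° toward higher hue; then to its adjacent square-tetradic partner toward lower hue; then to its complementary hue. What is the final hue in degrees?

206°

+155° (split-comp 25° ↓): 283 + 155 = 438 → 438 − 360 = 78°
+38° (analog 38° ↑): 78 + 38 = 116°
−90° (square ↓): 116 − 90 = 26°
+180° (complement): 26 + 180 = 206°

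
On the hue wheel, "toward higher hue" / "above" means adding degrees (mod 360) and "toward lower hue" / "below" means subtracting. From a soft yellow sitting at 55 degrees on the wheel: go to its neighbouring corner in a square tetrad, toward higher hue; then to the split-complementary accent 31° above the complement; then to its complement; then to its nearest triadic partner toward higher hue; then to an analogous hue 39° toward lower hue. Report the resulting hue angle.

square ↑ +90°: 55 + 90 = 145°
split-comp 31° ↑ +211°: 145 + 211 = 356°
complement +180°: 356 + 180 = 536 → 536 − 360 = 176°
triadic ↑ +120°: 176 + 120 = 296°
analog 39° ↓ −39°: 296 − 39 = 257°

257°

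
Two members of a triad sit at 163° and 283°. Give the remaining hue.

43°

A triad spaces three hues 120° apart.
The full set is {43°, 163°, 283°}.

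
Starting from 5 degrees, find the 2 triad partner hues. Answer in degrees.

125° and 245°

A triad places three hues 120° apart.
5 + 120 = 125°
5 + 240 = 245°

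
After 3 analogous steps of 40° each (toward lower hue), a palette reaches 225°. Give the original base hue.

3 steps of 40° (toward lower hue) give a net shift of −120°.
Start = end − shift: 225 + 120 = 345°

345°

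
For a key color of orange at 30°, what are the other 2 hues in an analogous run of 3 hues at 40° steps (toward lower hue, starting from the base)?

350° and 310°

30 − 40 = -10 → -10 + 360 = 350°
30 − 80 = -50 → -50 + 360 = 310°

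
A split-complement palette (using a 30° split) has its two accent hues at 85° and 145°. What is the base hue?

The accents sit 30° either side of the complement, so the complement is their short-arc midpoint on the wheel.
Short-arc midpoint of 85° and 145°: 115°.
Base is 180° from the complement: 115 − 180 = -65 → -65 + 360 = 295°

295°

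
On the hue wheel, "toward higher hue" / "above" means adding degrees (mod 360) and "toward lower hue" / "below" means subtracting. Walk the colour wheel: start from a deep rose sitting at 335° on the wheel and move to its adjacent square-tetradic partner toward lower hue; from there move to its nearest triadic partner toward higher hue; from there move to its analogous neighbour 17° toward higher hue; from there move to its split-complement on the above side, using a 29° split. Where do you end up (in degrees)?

−90° (square ↓): 335 − 90 = 245°
+120° (triadic ↑): 245 + 120 = 365 → 365 − 360 = 5°
+17° (analog 17° ↑): 5 + 17 = 22°
+209° (split-comp 29° ↑): 22 + 209 = 231°

231°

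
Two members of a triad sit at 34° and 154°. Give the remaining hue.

274°

A triad spaces three hues 120° apart.
The full set is {34°, 154°, 274°}.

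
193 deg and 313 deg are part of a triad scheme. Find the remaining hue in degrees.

73°

A triad places three hues 120° apart.
The full set through 193° is {73°, 193°, 313°}.
Given {193°, 313°}, the missing hue is 73°.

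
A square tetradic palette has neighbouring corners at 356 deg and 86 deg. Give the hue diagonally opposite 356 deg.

176°

A square tetradic scheme places four hues 90° apart; opposite corners are 180° apart.
356 + 180 = 536 → 536 − 360 = 176°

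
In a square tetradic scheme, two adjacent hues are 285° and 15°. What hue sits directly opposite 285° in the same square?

105°

A square tetradic scheme places four hues 90° apart; opposite corners are 180° apart.
285 + 180 = 465 → 465 − 360 = 105°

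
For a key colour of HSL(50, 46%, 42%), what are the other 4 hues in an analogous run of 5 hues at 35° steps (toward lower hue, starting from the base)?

Analogous hues sit every 35° along the wheel.
50 − 35 = 15°
50 − 70 = -20 → -20 + 360 = 340°
50 − 105 = -55 → -55 + 360 = 305°
50 − 140 = -90 → -90 + 360 = 270°

15°, 340°, 305°, 270°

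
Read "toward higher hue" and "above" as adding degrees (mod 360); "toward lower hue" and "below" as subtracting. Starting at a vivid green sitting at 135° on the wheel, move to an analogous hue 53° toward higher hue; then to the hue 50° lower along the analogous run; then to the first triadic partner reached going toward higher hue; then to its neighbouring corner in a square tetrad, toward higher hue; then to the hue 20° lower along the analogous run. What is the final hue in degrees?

+53° (analog 53° ↑): 135 + 53 = 188°
−50° (analog 50° ↓): 188 − 50 = 138°
+120° (triadic ↑): 138 + 120 = 258°
+90° (square ↑): 258 + 90 = 348°
−20° (analog 20° ↓): 348 − 20 = 328°

328°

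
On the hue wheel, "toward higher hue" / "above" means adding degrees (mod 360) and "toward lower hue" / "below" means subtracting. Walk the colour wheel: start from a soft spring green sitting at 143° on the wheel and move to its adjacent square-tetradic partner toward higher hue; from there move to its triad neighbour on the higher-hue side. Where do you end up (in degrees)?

353°

+90° (square ↑): 143 + 90 = 233°
+120° (triadic ↑): 233 + 120 = 353°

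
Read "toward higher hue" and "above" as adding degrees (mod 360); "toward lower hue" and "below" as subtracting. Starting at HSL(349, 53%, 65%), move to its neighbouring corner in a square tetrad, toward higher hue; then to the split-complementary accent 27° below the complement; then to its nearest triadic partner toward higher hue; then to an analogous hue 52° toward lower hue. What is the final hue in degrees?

349 + 90 = 439 → 439 − 360 = 79°   (square ↑)
79 + 153 = 232°   (split-comp 27° ↓)
232 + 120 = 352°   (triadic ↑)
352 − 52 = 300°   (analog 52° ↓)

300°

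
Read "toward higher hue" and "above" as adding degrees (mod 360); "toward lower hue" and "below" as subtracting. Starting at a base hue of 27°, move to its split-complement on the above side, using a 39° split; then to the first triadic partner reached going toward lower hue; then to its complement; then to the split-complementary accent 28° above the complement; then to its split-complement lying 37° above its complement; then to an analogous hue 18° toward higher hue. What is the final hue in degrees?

29°

+219° (split-comp 39° ↑): 27 + 219 = 246°
−120° (triadic ↓): 246 − 120 = 126°
+180° (complement): 126 + 180 = 306°
+208° (split-comp 28° ↑): 306 + 208 = 514 → 514 − 360 = 154°
+217° (split-comp 37° ↑): 154 + 217 = 371 → 371 − 360 = 11°
+18° (analog 18° ↑): 11 + 18 = 29°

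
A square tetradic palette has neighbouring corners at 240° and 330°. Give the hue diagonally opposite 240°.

A square tetradic scheme places four hues 90° apart; opposite corners are 180° apart.
240 + 180 = 420 → 420 − 360 = 60°

60°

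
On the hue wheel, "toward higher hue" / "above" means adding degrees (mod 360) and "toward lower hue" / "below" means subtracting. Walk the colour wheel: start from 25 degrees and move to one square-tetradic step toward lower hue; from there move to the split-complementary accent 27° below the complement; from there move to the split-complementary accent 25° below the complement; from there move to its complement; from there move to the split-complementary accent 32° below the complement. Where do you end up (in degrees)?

211°

25 − 90 = -65 → -65 + 360 = 295°   (square ↓)
295 + 153 = 448 → 448 − 360 = 88°   (split-comp 27° ↓)
88 + 155 = 243°   (split-comp 25° ↓)
243 + 180 = 423 → 423 − 360 = 63°   (complement)
63 + 148 = 211°   (split-comp 32° ↓)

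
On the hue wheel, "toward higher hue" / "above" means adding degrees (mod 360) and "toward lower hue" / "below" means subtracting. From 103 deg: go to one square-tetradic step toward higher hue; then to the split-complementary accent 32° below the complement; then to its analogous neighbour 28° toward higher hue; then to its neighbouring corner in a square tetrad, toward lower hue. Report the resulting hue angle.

279°

+90° (square ↑): 103 + 90 = 193°
+148° (split-comp 32° ↓): 193 + 148 = 341°
+28° (analog 28° ↑): 341 + 28 = 369 → 369 − 360 = 9°
−90° (square ↓): 9 − 90 = -81 → -81 + 360 = 279°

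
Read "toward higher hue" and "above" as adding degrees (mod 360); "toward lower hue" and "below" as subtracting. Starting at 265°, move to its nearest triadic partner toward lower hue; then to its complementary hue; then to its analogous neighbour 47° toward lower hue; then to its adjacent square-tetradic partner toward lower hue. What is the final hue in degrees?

265 − 120 = 145°   (triadic ↓)
145 + 180 = 325°   (complement)
325 − 47 = 278°   (analog 47° ↓)
278 − 90 = 188°   (square ↓)

188°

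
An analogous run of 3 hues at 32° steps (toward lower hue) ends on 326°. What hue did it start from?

2 steps of 32° (toward lower hue) give a net shift of −64°.
Start = end − shift: 326 + 64 = 390 → 390 − 360 = 30°

30°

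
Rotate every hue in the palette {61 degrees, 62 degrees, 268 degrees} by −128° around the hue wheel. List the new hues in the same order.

293°, 294°, 140°

61 − 128 = -67 → -67 + 360 = 293°
62 − 128 = -66 → -66 + 360 = 294°
268 − 128 = 140°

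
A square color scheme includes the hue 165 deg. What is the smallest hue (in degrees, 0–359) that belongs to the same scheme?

A square tetradic scheme places four hues every 90°.
The full set through 165° is {75°, 165°, 255°, 345°}.

75°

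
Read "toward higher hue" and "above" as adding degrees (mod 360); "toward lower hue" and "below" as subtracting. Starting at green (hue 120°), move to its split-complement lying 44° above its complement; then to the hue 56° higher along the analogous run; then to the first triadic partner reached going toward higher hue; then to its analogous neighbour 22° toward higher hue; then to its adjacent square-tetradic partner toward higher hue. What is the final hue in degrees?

split-comp 44° ↑ +224°: 120 + 224 = 344°
analog 56° ↑ +56°: 344 + 56 = 400 → 400 − 360 = 40°
triadic ↑ +120°: 40 + 120 = 160°
analog 22° ↑ +22°: 160 + 22 = 182°
square ↑ +90°: 182 + 90 = 272°

272°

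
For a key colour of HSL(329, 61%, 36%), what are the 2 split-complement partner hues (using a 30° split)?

Split-complementary hues sit 30° either side of the complement.
Complement of 329 deg: 329 + 180 = 509 → 509 − 360 = 149°
149 − 30 = 119°
149 + 30 = 179°

119° and 179°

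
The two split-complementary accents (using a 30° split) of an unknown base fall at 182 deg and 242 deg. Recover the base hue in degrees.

32°

The accents sit 30° either side of the complement, so the complement is their short-arc midpoint on the wheel.
Short-arc midpoint of 182° and 242°: 212°.
Base is 180° from the complement: 212 − 180 = 32°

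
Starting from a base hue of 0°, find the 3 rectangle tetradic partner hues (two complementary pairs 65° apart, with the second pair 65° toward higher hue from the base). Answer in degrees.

65°, 180°, and 245°

A rectangular tetradic uses two complementary pairs 65° apart: offsets 0°, 65°, 180°, 245°.
0 + 65 = 65°
0 + 180 = 180°
0 + 245 = 245°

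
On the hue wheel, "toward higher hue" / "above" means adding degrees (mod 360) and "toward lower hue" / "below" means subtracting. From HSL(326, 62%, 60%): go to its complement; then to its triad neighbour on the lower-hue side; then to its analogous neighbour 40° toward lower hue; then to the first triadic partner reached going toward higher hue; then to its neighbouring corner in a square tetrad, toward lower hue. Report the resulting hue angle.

16°

+180° (complement): 326 + 180 = 506 → 506 − 360 = 146°
−120° (triadic ↓): 146 − 120 = 26°
−40° (analog 40° ↓): 26 − 40 = -14 → -14 + 360 = 346°
+120° (triadic ↑): 346 + 120 = 466 → 466 − 360 = 106°
−90° (square ↓): 106 − 90 = 16°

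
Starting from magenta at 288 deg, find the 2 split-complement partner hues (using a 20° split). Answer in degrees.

88° and 128°

Split-complementary hues sit 20° either side of the complement.
Complement of 288 deg: 288 + 180 = 468 → 468 − 360 = 108°
108 − 20 = 88°
108 + 20 = 128°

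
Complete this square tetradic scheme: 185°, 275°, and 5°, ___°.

95°

A square tetradic scheme places four hues every 90°.
The full set through 5° is {5°, 95°, 185°, 275°}.
Given {5°, 185°, 275°}, the missing hue is 95°.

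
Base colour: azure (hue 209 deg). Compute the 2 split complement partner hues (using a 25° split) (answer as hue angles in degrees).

4° and 54°

Split-complementary hues sit 25° either side of the complement.
Complement of 209 deg: 209 + 180 = 389 → 389 − 360 = 29°
29 − 25 = 4°
29 + 25 = 54°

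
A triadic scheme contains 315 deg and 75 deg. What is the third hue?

A triad spaces three hues 120° apart.
The full set is {75°, 195°, 315°}.

195°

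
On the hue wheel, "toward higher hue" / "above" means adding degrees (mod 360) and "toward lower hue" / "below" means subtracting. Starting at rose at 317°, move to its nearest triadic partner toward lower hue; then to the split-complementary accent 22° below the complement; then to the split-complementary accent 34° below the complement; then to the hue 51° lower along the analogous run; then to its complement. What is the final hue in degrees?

270°

−120° (triadic ↓): 317 − 120 = 197°
+158° (split-comp 22° ↓): 197 + 158 = 355°
+146° (split-comp 34° ↓): 355 + 146 = 501 → 501 − 360 = 141°
−51° (analog 51° ↓): 141 − 51 = 90°
+180° (complement): 90 + 180 = 270°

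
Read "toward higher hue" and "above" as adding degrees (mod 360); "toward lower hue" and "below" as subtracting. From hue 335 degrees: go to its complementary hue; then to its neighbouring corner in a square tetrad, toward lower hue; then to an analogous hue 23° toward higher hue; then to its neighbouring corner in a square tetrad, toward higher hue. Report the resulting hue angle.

complement +180°: 335 + 180 = 515 → 515 − 360 = 155°
square ↓ −90°: 155 − 90 = 65°
analog 23° ↑ +23°: 65 + 23 = 88°
square ↑ +90°: 88 + 90 = 178°

178°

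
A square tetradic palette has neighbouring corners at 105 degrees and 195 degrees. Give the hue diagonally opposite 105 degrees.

285°

A square tetradic scheme places four hues 90° apart; opposite corners are 180° apart.
105 + 180 = 285°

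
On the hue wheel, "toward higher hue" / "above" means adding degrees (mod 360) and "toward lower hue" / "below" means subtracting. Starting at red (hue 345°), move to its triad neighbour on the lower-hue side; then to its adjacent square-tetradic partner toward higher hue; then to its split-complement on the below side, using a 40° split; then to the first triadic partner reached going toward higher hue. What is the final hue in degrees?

triadic ↓ −120°: 345 − 120 = 225°
square ↑ +90°: 225 + 90 = 315°
split-comp 40° ↓ +140°: 315 + 140 = 455 → 455 − 360 = 95°
triadic ↑ +120°: 95 + 120 = 215°

215°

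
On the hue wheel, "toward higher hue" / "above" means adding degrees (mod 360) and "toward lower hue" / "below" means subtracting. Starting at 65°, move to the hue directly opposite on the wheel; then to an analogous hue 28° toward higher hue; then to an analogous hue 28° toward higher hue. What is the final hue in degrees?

65 + 180 = 245°   (complement)
245 + 28 = 273°   (analog 28° ↑)
273 + 28 = 301°   (analog 28° ↑)

301°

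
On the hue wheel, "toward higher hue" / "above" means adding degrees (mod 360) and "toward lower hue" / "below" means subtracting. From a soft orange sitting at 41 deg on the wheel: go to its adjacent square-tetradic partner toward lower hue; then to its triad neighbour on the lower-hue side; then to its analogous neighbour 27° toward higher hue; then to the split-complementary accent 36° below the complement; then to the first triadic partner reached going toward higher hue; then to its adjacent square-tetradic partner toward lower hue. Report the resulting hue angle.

square ↓ −90°: 41 − 90 = -49 → -49 + 360 = 311°
triadic ↓ −120°: 311 − 120 = 191°
analog 27° ↑ +27°: 191 + 27 = 218°
split-comp 36° ↓ +144°: 218 + 144 = 362 → 362 − 360 = 2°
triadic ↑ +120°: 2 + 120 = 122°
square ↓ −90°: 122 − 90 = 32°

32°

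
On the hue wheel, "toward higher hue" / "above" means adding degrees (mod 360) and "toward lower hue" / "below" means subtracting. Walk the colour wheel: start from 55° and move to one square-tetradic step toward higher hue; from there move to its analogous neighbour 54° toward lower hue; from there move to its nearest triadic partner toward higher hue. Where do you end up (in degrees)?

211°

55 + 90 = 145°   (square ↑)
145 − 54 = 91°   (analog 54° ↓)
91 + 120 = 211°   (triadic ↑)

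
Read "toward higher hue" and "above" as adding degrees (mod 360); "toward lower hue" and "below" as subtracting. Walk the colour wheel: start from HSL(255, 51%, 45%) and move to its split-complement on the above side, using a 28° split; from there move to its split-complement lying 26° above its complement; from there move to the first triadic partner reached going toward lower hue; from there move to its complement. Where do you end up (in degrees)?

split-comp 28° ↑ +208°: 255 + 208 = 463 → 463 − 360 = 103°
split-comp 26° ↑ +206°: 103 + 206 = 309°
triadic ↓ −120°: 309 − 120 = 189°
complement +180°: 189 + 180 = 369 → 369 − 360 = 9°

9°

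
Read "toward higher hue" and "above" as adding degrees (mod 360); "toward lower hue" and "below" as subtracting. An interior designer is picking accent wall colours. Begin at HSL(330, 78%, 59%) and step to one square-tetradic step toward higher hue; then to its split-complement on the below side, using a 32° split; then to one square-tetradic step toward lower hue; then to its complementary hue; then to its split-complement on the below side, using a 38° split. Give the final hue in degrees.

330 + 90 = 420 → 420 − 360 = 60°   (square ↑)
60 + 148 = 208°   (split-comp 32° ↓)
208 − 90 = 118°   (square ↓)
118 + 180 = 298°   (complement)
298 + 142 = 440 → 440 − 360 = 80°   (split-comp 38° ↓)

80°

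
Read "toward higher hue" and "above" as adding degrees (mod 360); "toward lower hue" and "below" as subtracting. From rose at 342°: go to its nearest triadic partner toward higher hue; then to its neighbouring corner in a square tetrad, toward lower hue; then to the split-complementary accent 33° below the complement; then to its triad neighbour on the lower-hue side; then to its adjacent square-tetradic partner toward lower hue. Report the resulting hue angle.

309°

342 + 120 = 462 → 462 − 360 = 102°   (triadic ↑)
102 − 90 = 12°   (square ↓)
12 + 147 = 159°   (split-comp 33° ↓)
159 − 120 = 39°   (triadic ↓)
39 − 90 = -51 → -51 + 360 = 309°   (square ↓)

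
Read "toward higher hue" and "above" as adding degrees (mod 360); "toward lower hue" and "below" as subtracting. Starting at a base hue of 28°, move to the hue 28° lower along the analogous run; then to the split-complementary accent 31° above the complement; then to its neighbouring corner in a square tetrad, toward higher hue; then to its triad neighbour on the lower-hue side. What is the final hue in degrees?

28 − 28 = 0°   (analog 28° ↓)
0 + 211 = 211°   (split-comp 31° ↑)
211 + 90 = 301°   (square ↑)
301 − 120 = 181°   (triadic ↓)

181°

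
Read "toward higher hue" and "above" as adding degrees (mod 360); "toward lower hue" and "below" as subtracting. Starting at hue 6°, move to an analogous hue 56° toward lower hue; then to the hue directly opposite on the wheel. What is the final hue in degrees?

130°

−56° (analog 56° ↓): 6 − 56 = -50 → -50 + 360 = 310°
+180° (complement): 310 + 180 = 490 → 490 − 360 = 130°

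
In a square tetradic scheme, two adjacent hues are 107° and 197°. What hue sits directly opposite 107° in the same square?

287°

A square tetradic scheme places four hues 90° apart; opposite corners are 180° apart.
107 + 180 = 287°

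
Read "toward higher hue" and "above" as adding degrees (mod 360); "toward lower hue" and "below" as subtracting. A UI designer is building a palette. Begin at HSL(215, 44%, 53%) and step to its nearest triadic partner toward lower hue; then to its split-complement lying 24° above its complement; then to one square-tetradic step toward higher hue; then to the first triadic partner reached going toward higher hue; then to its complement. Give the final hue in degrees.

329°

−120° (triadic ↓): 215 − 120 = 95°
+204° (split-comp 24° ↑): 95 + 204 = 299°
+90° (square ↑): 299 + 90 = 389 → 389 − 360 = 29°
+120° (triadic ↑): 29 + 120 = 149°
+180° (complement): 149 + 180 = 329°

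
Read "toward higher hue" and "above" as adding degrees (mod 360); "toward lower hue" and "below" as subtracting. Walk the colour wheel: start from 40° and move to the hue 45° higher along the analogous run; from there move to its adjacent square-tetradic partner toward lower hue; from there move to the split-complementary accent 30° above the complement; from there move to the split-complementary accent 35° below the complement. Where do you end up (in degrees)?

+45° (analog 45° ↑): 40 + 45 = 85°
−90° (square ↓): 85 − 90 = -5 → -5 + 360 = 355°
+210° (split-comp 30° ↑): 355 + 210 = 565 → 565 − 360 = 205°
+145° (split-comp 35° ↓): 205 + 145 = 350°

350°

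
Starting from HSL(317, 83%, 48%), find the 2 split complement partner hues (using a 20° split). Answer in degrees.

Complement of 317 deg: 317 + 180 = 497 → 497 − 360 = 137°
137 − 20 = 117°
137 + 20 = 157°

117° and 157°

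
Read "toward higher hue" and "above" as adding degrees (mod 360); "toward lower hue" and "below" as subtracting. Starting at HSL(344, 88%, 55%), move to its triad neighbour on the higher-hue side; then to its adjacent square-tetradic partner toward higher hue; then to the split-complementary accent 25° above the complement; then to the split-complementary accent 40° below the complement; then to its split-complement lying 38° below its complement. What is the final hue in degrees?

344 + 120 = 464 → 464 − 360 = 104°   (triadic ↑)
104 + 90 = 194°   (square ↑)
194 + 205 = 399 → 399 − 360 = 39°   (split-comp 25° ↑)
39 + 140 = 179°   (split-comp 40° ↓)
179 + 142 = 321°   (split-comp 38° ↓)

321°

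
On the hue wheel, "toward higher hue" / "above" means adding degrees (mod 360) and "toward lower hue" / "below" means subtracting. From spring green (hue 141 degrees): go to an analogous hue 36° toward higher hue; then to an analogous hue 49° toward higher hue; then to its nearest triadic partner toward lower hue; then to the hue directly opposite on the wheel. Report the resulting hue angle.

286°

+36° (analog 36° ↑): 141 + 36 = 177°
+49° (analog 49° ↑): 177 + 49 = 226°
−120° (triadic ↓): 226 − 120 = 106°
+180° (complement): 106 + 180 = 286°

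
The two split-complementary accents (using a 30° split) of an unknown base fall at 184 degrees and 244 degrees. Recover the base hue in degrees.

The accents sit 30° either side of the complement, so the complement is their short-arc midpoint on the wheel.
Short-arc midpoint of 184° and 244°: 214°.
Base is 180° from the complement: 214 − 180 = 34°

34°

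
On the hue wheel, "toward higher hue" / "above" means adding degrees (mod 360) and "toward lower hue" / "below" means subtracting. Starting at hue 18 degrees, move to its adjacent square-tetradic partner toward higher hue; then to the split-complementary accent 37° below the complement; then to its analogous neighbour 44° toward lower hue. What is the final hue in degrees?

18 + 90 = 108°   (square ↑)
108 + 143 = 251°   (split-comp 37° ↓)
251 − 44 = 207°   (analog 44° ↓)

207°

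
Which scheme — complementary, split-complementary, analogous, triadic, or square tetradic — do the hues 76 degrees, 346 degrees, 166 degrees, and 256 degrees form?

Sort the hues: 76°, 166°, 256°, 346°.
Successive gaps around the wheel: 90°, 90°, 90°, 90°.
Four hues every 90° form a square tetradic scheme.

square tetradic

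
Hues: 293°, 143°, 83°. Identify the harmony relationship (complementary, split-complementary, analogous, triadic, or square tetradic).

split-complementary

Sort the hues: 83°, 143°, 293°.
Successive gaps around the wheel: 60°, 150°, 150°.
Two 150° gaps and one 60° gap — a base hue opposite a pair of accents 30° either side of its complement — is the split-complementary pattern.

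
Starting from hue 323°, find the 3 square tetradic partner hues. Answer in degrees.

53°, 143°, 233°

A square tetradic scheme places four hues every 90°.
323 + 90 = 413 → 413 − 360 = 53°
323 + 180 = 503 → 503 − 360 = 143°
323 + 270 = 593 → 593 − 360 = 233°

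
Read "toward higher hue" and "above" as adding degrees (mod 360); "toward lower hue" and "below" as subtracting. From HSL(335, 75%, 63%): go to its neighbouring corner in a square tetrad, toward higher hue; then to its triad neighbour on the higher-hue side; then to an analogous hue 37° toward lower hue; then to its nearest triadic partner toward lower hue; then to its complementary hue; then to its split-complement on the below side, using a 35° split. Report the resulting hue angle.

+90° (square ↑): 335 + 90 = 425 → 425 − 360 = 65°
+120° (triadic ↑): 65 + 120 = 185°
−37° (analog 37° ↓): 185 − 37 = 148°
−120° (triadic ↓): 148 − 120 = 28°
+180° (complement): 28 + 180 = 208°
+145° (split-comp 35° ↓): 208 + 145 = 353°

353°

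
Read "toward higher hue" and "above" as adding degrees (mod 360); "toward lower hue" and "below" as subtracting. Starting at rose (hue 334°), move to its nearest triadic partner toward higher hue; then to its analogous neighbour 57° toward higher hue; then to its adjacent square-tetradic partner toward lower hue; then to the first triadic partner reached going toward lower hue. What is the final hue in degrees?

334 + 120 = 454 → 454 − 360 = 94°   (triadic ↑)
94 + 57 = 151°   (analog 57° ↑)
151 − 90 = 61°   (square ↓)
61 − 120 = -59 → -59 + 360 = 301°   (triadic ↓)

301°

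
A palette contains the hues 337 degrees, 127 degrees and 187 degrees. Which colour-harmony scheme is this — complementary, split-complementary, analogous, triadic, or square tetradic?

Sort the hues: 127°, 187°, 337°.
Successive gaps around the wheel: 60°, 150°, 150°.
Two 150° gaps and one 60° gap — a base hue opposite a pair of accents 30° either side of its complement — is the split-complementary pattern.

split-complementary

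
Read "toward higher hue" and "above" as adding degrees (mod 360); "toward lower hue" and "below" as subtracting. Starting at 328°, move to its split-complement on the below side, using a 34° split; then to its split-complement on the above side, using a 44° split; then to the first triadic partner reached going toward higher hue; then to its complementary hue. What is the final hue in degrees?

328 + 146 = 474 → 474 − 360 = 114°   (split-comp 34° ↓)
114 + 224 = 338°   (split-comp 44° ↑)
338 + 120 = 458 → 458 − 360 = 98°   (triadic ↑)
98 + 180 = 278°   (complement)

278°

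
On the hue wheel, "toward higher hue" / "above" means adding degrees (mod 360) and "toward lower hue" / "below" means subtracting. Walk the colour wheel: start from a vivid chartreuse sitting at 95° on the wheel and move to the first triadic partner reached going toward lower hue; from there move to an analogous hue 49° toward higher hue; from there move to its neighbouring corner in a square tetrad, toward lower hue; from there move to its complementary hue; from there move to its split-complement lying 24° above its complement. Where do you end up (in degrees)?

95 − 120 = -25 → -25 + 360 = 335°   (triadic ↓)
335 + 49 = 384 → 384 − 360 = 24°   (analog 49° ↑)
24 − 90 = -66 → -66 + 360 = 294°   (square ↓)
294 + 180 = 474 → 474 − 360 = 114°   (complement)
114 + 204 = 318°   (split-comp 24° ↑)

318°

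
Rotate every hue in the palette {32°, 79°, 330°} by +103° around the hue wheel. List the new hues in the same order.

32 + 103 = 135°
79 + 103 = 182°
330 + 103 = 433 → 433 − 360 = 73°

135°, 182°, 73°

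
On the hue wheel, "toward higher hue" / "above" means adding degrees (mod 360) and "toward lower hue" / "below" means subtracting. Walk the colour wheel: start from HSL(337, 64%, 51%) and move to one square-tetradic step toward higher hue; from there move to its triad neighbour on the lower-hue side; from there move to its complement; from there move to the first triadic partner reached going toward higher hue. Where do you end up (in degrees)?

247°

square ↑ +90°: 337 + 90 = 427 → 427 − 360 = 67°
triadic ↓ −120°: 67 − 120 = -53 → -53 + 360 = 307°
complement +180°: 307 + 180 = 487 → 487 − 360 = 127°
triadic ↑ +120°: 127 + 120 = 247°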